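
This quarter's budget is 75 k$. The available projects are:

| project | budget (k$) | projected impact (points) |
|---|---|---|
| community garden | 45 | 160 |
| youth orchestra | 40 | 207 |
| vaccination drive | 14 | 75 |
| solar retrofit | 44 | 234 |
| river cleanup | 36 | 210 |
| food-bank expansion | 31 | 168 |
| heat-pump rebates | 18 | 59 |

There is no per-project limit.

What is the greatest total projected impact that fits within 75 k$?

420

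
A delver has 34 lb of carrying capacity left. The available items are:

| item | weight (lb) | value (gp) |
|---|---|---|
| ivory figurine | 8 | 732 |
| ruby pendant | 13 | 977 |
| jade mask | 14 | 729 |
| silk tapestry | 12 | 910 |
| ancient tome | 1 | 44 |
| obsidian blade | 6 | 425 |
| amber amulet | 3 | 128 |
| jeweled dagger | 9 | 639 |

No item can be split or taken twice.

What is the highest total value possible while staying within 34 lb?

2663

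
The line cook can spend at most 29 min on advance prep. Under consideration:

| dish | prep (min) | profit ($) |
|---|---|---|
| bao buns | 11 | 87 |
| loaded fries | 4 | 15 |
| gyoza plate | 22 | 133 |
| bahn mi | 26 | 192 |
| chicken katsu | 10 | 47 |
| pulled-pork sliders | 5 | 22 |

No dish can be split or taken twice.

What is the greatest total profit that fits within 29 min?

192

Density check — bao buns 7.91, bahn mi 7.38, gyoza plate 6.05 are the best per min.
Filling by ratio: bao buns + chicken katsu + pulled-pork sliders for 156, with 3 min left unused.
Replace bao buns and chicken katsu and pulled-pork sliders with bahn mi: the trade gains 36 net, giving 192 at 26 min.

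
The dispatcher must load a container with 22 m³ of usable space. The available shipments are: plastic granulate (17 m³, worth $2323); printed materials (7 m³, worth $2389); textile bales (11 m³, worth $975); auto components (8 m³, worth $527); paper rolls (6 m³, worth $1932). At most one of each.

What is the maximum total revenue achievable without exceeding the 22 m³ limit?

Ranking by ratio (revenue/m³): printed materials 341.29, paper rolls 322.00, plastic granulate 136.65.
Best packing: printed materials + auto components + paper rolls — 21 m³, 4848 total.
Nothing else within 22 m³ beats 4848.

4848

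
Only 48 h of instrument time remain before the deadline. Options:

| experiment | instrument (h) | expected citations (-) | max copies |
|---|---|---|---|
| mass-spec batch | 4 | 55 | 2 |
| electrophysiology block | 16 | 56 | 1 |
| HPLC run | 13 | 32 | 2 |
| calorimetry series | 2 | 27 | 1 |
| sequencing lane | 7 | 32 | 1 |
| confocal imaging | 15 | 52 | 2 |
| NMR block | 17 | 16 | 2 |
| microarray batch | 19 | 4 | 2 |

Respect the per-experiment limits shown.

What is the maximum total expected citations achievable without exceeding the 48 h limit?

277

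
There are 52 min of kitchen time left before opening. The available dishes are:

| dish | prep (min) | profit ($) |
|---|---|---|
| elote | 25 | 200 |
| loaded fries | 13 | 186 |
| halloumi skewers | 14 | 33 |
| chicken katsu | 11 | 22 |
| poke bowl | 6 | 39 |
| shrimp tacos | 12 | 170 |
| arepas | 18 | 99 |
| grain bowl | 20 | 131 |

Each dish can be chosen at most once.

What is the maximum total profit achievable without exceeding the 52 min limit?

556

Taking elote + loaded fries + shrimp tacos: 50 min used, 556 in profit.
That's the maximum — no swap from here does better than 556.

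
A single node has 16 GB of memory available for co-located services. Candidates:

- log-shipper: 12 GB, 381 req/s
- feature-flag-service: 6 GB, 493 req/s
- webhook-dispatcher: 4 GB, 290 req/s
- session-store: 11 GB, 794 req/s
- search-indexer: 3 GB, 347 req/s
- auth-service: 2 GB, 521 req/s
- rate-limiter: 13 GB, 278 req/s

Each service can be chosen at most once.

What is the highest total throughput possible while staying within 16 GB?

1662

The ratio heuristic lands on feature-flag-service + webhook-dispatcher + search-indexer + auth-service (1651) but leaves 1 GB idle.
The 10 GB tied up in feature-flag-service and webhook-dispatcher is better spent on session-store — total rises to 1662 (16 GB).
Every other selection either busts 16 GB or fails to beat 1662.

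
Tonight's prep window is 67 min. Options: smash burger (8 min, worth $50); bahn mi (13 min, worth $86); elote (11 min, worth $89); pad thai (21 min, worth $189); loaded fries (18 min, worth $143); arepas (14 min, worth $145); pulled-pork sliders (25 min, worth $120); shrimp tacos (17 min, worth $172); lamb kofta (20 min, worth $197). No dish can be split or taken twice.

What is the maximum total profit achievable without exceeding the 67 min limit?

620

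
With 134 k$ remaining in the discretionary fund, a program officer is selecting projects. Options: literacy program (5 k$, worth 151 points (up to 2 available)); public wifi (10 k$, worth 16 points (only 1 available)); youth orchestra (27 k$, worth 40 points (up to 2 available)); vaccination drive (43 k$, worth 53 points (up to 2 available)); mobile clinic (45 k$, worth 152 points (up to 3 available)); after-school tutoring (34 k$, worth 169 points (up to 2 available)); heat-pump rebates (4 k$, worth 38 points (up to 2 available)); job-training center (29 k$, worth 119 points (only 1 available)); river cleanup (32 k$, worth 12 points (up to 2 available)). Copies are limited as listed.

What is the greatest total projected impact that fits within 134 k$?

Ranking by ratio (projected impact/k$): literacy program 30.20, heat-pump rebates 9.50, after-school tutoring 4.97.
Greedy by ratio would take 2×literacy program + public wifi + 2×after-school tutoring + 2×heat-pump rebates + job-training center: 125 k$ used, total 851.
Dropping public wifi and job-training center frees 39 k$; slotting in mobile clinic (45 k$) lifts the total to 868 at 131 k$.

868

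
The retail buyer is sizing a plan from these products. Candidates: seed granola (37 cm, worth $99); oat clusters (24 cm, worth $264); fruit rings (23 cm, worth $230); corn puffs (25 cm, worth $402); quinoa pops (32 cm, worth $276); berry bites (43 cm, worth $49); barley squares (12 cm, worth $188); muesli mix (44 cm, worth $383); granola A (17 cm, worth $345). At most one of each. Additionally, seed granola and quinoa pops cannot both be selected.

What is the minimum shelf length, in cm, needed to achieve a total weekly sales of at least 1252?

Look for the lowest-shelf combination reaching 1252.
fruit rings + corn puffs + quinoa pops + granola A reaches 1253 using 97 cm.
Below 97 cm the best achievable stays under 1252.

97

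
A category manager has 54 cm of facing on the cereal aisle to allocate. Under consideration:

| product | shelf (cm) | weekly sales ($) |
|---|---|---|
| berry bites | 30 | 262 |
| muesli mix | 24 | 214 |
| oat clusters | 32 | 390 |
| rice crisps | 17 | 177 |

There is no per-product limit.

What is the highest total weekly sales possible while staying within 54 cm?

Oat clusters + rice crisps uses 49 of the 54 cm and totals 567.
Every other selection either busts 54 cm or fails to beat 567.

567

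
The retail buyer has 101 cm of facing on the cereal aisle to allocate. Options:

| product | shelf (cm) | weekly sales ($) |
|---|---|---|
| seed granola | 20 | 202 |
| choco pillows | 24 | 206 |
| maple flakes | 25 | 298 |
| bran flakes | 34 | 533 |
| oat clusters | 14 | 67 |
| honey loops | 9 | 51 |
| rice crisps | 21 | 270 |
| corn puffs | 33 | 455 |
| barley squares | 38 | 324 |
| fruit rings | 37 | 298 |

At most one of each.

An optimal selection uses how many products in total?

4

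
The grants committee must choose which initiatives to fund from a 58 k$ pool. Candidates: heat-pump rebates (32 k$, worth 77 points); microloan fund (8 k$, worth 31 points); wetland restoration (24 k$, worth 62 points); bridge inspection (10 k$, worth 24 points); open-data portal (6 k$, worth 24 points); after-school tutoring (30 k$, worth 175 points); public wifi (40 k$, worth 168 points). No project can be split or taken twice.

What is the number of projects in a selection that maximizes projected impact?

Optimal total is 254.
microloan fund + bridge inspection + open-data portal + after-school tutoring hits 254 at 54 k$.
Any selection reaching 254 contains exactly 4 projects.

4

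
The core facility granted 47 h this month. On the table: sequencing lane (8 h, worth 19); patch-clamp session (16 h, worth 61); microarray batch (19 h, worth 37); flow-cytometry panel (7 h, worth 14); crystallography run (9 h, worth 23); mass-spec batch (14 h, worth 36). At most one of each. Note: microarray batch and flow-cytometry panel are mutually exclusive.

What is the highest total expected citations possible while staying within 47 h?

139

By expected citations per h: patch-clamp session 3.81, mass-spec batch 2.57, crystallography run 2.56 lead.
Sequencing lane + patch-clamp session + crystallography run + mass-spec batch uses 47 of the 47 h and totals 139.
Nothing else feasible within 47 h beats 139.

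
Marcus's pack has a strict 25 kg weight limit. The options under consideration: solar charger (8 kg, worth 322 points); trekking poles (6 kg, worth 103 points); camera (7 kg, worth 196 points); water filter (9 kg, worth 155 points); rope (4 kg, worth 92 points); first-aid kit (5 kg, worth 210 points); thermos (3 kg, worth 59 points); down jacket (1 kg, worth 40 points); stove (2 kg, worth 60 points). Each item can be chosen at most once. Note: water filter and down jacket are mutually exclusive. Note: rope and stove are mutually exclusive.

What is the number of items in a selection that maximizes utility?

Best achievable utility is 860.
For example solar charger + camera + rope + first-aid kit + down jacket achieves it, using 25 kg.
All optima have 5 items.

5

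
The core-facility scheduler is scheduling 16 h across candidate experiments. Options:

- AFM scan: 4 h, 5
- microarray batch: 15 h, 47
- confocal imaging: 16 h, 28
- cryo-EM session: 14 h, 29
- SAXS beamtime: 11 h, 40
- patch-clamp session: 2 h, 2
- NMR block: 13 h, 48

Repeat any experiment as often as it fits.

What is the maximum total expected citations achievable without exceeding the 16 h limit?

50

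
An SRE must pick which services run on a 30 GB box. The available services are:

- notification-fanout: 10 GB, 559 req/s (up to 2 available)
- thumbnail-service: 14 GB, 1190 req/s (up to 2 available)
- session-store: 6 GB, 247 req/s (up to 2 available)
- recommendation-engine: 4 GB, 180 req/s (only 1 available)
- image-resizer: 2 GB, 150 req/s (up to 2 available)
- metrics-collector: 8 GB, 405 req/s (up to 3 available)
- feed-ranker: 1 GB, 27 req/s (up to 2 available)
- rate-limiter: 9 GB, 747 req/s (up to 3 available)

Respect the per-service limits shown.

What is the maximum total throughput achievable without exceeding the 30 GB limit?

The ratio ordering already packs tightly: 2×thumbnail-service + image-resizer, 30 GB, 2530.
No other feasible combination exceeds 2530.

2530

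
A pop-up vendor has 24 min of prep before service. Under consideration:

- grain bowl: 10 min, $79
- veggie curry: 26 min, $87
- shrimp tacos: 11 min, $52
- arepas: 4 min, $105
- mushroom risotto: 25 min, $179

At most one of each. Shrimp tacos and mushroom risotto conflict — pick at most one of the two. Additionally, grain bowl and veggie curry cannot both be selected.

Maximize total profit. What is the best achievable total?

184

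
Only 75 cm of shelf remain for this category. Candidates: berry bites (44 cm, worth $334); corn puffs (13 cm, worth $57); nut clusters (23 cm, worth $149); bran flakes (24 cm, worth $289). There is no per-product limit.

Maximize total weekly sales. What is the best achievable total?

Density check — bran flakes 12.04, berry bites 7.59, nut clusters 6.48, corn puffs 4.38 are the best per cm.
The ratio ordering already packs tightly: 3×bran flakes, 72 cm, 867.
Every other selection either busts 75 cm or fails to beat 867.

867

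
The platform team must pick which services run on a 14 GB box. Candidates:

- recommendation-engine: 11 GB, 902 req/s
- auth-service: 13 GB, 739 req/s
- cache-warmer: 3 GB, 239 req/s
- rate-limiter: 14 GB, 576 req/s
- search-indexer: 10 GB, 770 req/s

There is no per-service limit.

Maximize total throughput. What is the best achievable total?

1141

Best packing: recommendation-engine + cache-warmer — 14 GB, 1141 total.
No other feasible combination exceeds 1141.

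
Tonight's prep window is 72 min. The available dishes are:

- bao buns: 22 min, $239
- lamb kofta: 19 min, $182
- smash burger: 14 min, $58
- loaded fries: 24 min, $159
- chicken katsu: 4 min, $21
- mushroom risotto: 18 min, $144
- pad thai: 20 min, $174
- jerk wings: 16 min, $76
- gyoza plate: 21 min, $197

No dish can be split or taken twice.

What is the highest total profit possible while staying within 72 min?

639

By profit per min: bao buns 10.86, lamb kofta 9.58, gyoza plate 9.38 lead.
The ratio ordering already packs tightly: bao buns + lamb kofta + chicken katsu + gyoza plate, 66 min, 639.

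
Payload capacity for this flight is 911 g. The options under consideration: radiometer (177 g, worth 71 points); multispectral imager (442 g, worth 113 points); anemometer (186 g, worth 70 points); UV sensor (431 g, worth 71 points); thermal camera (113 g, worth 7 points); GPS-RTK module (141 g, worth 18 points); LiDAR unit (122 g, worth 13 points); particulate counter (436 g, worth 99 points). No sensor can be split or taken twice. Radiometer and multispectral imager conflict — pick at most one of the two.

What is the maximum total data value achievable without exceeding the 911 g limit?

240

Taking radiometer + anemometer + particulate counter: 799 g used, 240 in data value.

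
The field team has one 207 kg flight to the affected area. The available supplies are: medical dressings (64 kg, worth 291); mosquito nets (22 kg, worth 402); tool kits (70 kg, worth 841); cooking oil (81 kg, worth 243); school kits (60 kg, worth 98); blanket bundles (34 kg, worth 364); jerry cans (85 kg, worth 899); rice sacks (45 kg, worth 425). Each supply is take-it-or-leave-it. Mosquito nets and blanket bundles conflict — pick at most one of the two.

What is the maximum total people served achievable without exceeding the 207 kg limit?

Best packing: tool kits + jerry cans + rice sacks — 200 kg, 2165 total.
Every other selection either busts 207 kg or breaks a pairing rule or fails to beat 2165.

2165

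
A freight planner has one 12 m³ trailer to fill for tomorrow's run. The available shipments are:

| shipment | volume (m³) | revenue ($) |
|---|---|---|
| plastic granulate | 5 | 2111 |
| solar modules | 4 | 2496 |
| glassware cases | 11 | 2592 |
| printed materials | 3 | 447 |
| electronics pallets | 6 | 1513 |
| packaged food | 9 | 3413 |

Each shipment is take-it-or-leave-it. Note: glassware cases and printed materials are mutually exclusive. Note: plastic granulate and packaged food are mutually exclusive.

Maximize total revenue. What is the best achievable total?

5054

Taking plastic granulate + solar modules + printed materials: 12 m³ used, 5054 in revenue.
That's the maximum — no feasible swap from here does better than 5054.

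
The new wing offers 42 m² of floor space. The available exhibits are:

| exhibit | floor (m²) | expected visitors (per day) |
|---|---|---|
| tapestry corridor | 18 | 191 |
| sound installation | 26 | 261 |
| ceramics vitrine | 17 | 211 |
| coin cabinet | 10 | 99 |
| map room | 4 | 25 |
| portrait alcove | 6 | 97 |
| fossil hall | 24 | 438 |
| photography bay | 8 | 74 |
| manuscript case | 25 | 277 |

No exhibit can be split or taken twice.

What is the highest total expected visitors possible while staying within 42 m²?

The ratio heuristic lands on coin cabinet + portrait alcove + fossil hall (634) but leaves 2 m² idle.
Dropping coin cabinet and portrait alcove frees 16 m²; slotting in ceramics vitrine (17 m²) lifts the total to 649 at 41 m².
An exhaustive check of the 512 subsets confirms 649.

649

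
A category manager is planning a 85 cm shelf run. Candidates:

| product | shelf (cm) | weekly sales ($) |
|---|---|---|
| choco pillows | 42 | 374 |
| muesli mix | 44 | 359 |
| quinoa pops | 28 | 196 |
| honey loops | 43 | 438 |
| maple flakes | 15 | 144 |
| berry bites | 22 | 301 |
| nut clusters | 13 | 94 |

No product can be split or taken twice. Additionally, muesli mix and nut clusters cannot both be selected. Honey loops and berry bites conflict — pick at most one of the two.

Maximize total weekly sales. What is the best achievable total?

By weekly sales per cm: berry bites 13.68, honey loops 10.19, maple flakes 9.60 lead.
Best packing: choco pillows + maple flakes + berry bites — 79 cm, 819 total.
Runner-up choco pillows + honey loops tops out at 812.

819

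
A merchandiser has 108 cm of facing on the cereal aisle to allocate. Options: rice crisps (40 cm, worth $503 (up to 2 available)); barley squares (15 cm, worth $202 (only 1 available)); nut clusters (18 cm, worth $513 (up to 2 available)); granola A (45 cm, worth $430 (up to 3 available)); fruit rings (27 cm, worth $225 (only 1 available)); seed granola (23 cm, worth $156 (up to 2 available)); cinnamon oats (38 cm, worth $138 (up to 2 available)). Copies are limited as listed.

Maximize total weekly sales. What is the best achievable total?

1754

Taking the top-ratio products first gives rice crisps + barley squares + 2×nut clusters for 1731 (91 cm).
Replace barley squares with fruit rings: the trade gains 23 net, giving 1754 at 103 cm.
No other feasible combination exceeds 1754.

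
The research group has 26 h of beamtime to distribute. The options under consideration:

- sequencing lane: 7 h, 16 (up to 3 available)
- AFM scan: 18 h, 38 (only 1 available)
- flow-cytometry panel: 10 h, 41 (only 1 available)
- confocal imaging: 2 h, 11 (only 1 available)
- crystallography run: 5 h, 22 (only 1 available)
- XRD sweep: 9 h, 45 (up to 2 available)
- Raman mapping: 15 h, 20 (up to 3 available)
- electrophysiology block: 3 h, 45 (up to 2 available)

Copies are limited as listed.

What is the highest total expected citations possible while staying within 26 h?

Taking confocal imaging + 2×XRD sweep + 2×electrophysiology block: 26 h used, 191 in expected citations.
No other feasible combination exceeds 191.

191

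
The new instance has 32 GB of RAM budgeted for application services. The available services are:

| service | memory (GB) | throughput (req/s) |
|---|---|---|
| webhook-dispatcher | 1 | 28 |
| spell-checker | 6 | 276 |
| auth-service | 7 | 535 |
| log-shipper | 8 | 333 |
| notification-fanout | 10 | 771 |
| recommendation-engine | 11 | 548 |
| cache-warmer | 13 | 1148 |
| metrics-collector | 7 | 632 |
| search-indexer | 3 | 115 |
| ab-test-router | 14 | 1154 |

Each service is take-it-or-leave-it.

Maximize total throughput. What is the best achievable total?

Taking the top-ratio services first gives webhook-dispatcher + notification-fanout + cache-warmer + metrics-collector for 2579 (31 GB).
Dropping cache-warmer frees 13 GB; slotting in ab-test-router (14 GB) lifts the total to 2585 at 32 GB.
Nothing else within 32 GB beats 2585.

2585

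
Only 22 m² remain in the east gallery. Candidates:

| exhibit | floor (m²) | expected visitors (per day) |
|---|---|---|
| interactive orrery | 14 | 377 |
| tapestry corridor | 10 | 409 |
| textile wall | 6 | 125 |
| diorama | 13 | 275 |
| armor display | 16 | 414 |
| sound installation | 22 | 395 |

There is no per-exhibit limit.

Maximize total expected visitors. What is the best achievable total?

818

Taking 2×tapestry corridor: 20 m² used, 818 in expected visitors.
No other feasible combination exceeds 818.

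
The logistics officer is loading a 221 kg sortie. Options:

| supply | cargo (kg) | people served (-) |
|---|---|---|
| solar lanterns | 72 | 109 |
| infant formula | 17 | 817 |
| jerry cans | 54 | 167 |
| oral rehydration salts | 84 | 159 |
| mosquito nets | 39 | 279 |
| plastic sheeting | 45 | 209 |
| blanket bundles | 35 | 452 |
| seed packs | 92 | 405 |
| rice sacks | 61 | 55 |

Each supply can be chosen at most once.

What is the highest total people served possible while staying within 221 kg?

1953

Filling by ratio: infant formula + jerry cans + mosquito nets + plastic sheeting + blanket bundles for 1924, with 31 kg left unused.
Replace jerry cans and plastic sheeting with seed packs: the trade gains 29 net, giving 1953 at 183 kg.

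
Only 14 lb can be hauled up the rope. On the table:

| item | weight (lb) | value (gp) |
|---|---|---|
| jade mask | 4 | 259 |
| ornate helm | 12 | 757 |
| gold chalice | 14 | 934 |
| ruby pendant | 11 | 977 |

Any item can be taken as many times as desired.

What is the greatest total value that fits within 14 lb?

977

Best packing: ruby pendant — 11 lb, 977 total.
The spare 3 lb is too small for any remaining item, and no exchange beats 977.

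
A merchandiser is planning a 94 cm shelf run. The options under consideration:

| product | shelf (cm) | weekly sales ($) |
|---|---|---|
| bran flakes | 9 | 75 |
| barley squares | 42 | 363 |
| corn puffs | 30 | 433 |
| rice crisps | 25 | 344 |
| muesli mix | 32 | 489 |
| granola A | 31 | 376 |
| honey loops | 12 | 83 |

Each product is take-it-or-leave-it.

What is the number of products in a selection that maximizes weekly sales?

The maximum weekly sales within 94 cm is 1298.
One optimal bundle: corn puffs + muesli mix + granola A (93 cm).
Every optimal selection uses 3 products.

3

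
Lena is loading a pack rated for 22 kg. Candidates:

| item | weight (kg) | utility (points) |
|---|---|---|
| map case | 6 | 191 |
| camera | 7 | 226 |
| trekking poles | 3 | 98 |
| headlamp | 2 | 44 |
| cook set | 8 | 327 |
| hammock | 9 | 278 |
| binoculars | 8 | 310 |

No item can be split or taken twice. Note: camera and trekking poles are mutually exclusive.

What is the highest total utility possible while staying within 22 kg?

By utility per kg: cook set 40.88, binoculars 38.75, trekking poles 32.67, camera 32.29 lead.
Greedy by ratio would take trekking poles + headlamp + cook set + binoculars: 21 kg used, total 779.
Replace trekking poles and headlamp with map case: the trade gains 49 net, giving 828 at 22 kg.

828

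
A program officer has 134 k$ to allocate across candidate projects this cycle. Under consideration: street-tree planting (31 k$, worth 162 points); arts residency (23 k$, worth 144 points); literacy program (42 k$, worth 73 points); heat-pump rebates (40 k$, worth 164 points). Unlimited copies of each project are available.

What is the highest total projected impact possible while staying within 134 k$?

756

Greedy by ratio would take 5×arts residency: 115 k$ used, total 720.
Replace 2×arts residency with 2×street-tree planting: the trade gains 36 net, giving 756 at 131 k$.
Nothing else within 134 k$ beats 756.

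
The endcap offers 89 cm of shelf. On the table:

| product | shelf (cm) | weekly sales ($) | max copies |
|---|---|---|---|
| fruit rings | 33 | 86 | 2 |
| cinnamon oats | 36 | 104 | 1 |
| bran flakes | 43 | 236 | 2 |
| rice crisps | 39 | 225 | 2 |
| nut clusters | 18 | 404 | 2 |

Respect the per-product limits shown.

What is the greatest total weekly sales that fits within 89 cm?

Filling by ratio: rice crisps + 2×nut clusters for 1033, with 14 cm left unused.
The 39 cm tied up in rice crisps is better spent on bran flakes — total rises to 1044 (79 cm).

1044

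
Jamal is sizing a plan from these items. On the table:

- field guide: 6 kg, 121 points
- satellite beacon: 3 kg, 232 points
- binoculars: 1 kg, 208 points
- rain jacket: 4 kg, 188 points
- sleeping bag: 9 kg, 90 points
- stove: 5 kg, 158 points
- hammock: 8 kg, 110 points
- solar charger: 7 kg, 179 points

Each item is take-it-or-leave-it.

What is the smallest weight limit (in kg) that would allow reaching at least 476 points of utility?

Look for the lowest-weight combination reaching 476.
Taking satellite beacon + binoculars + rain jacket gives 628 (≥ 476) for 8 kg.
Below 8 kg the best achievable stays under 476.

8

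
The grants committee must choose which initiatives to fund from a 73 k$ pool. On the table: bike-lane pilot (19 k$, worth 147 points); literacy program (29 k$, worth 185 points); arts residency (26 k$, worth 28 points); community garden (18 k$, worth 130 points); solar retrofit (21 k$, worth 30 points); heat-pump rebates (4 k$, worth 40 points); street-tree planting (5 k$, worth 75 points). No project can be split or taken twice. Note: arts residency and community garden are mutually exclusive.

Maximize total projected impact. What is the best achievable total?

Taking the top-ratio projects first gives bike-lane pilot + community garden + solar retrofit + heat-pump rebates + street-tree planting for 422 (67 k$).
The 25 k$ tied up in solar retrofit and heat-pump rebates is better spent on literacy program — total rises to 537 (71 k$).
Every other selection either busts 73 k$ or breaks a pairing rule or fails to beat 537.

537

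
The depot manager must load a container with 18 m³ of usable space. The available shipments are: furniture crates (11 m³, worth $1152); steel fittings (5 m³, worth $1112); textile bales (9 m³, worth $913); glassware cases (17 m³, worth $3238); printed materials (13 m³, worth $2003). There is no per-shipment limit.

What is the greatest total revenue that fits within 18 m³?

The ratio ordering already packs tightly: 3×steel fittings, 15 m³, 3336.

3336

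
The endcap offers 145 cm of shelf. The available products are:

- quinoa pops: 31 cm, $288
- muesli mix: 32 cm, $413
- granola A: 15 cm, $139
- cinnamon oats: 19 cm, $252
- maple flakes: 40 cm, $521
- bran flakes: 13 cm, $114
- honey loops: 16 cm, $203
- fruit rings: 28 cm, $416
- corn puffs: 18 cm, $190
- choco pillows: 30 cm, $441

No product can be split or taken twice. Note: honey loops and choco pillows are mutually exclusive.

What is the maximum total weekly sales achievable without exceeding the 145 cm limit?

By weekly sales per cm: fruit rings 14.86, choco pillows 14.70, cinnamon oats 13.26 lead.
Muesli mix + granola A + maple flakes + fruit rings + choco pillows uses 145 of the 145 cm and totals 1930.
Nothing else feasible within 145 cm beats 1930.

1930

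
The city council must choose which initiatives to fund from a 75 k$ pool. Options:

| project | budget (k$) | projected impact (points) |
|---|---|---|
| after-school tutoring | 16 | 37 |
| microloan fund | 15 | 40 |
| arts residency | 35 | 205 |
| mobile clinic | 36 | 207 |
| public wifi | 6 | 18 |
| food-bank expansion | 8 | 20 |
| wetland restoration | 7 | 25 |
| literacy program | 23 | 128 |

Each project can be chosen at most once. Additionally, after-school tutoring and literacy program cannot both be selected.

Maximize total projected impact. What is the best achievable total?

412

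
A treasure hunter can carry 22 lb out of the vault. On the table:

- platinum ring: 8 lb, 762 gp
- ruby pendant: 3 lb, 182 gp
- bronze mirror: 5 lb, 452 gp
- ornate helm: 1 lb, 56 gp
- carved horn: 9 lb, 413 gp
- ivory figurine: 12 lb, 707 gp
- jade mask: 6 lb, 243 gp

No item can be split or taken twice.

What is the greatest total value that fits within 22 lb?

The ratio heuristic lands on platinum ring + ruby pendant + bronze mirror + ornate helm (1452) but leaves 5 lb idle.
The 1 lb tied up in ornate helm is better spent on jade mask — total rises to 1639 (22 lb).
That's the maximum — no swap from here does better than 1639.

1639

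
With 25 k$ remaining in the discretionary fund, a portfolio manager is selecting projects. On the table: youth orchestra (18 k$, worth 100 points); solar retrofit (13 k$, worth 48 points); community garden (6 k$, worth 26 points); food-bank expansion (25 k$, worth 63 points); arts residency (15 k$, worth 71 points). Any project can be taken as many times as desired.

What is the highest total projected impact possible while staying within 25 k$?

Density check — youth orchestra 5.56, arts residency 4.73, community garden 4.33, solar retrofit 3.69 are the best per k$.
Taking youth orchestra + community garden: 24 k$ used, 126 in projected impact.
Every other selection either busts 25 k$ or fails to beat 126.

126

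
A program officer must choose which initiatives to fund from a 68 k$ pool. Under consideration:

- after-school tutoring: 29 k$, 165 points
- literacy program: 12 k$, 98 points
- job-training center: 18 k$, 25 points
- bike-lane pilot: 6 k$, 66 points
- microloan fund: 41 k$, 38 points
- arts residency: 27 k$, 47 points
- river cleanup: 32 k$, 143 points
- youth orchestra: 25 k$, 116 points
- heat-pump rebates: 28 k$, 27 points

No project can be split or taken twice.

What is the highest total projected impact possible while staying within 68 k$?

Ranking by ratio (projected impact/k$): bike-lane pilot 11.00, literacy program 8.17, after-school tutoring 5.69.
The ratio heuristic lands on after-school tutoring + literacy program + job-training center + bike-lane pilot (354) but leaves 3 k$ idle.
Replace job-training center and bike-lane pilot with youth orchestra: the trade gains 25 net, giving 379 at 66 k$.
Nothing else within 68 k$ beats 379.

379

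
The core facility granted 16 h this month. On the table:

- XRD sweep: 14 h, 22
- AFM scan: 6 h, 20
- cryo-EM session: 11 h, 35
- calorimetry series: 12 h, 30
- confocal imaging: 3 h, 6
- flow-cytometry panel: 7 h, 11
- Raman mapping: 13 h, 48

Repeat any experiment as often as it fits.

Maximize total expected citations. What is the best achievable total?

54

Ranking by ratio (expected citations/h): Raman mapping 3.69, AFM scan 3.33, cryo-EM session 3.18.
The ratio ordering already packs tightly: confocal imaging + Raman mapping, 16 h, 54.
Nothing else within 16 h beats 54.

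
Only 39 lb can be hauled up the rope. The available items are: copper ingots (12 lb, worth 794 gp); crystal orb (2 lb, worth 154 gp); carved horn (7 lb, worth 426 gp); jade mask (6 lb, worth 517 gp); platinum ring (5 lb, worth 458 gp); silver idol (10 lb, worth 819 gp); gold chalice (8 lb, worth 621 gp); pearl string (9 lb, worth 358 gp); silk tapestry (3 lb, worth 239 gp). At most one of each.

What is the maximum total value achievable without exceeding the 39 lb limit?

3080

A density-first pass picks crystal orb + jade mask + platinum ring + silver idol + gold chalice + silk tapestry — 2808 at 34 lb.
Dropping crystal orb frees 2 lb; slotting in carved horn (7 lb) lifts the total to 3080 at 39 lb.
Nothing else within 39 lb beats 3080.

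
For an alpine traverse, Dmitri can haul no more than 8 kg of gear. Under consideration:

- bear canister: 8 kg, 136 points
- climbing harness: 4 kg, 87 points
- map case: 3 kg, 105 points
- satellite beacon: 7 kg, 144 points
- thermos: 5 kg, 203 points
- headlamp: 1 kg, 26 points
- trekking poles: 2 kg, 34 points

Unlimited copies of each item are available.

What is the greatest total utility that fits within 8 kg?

308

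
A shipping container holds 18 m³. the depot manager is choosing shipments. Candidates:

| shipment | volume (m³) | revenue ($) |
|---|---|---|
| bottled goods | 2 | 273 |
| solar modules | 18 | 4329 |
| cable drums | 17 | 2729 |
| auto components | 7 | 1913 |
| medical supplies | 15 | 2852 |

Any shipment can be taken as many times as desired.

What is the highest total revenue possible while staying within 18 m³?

Taking 2×bottled goods + 2×auto components: 18 m³ used, 4372 in revenue.
That's the maximum — no swap from here does better than 4372.

4372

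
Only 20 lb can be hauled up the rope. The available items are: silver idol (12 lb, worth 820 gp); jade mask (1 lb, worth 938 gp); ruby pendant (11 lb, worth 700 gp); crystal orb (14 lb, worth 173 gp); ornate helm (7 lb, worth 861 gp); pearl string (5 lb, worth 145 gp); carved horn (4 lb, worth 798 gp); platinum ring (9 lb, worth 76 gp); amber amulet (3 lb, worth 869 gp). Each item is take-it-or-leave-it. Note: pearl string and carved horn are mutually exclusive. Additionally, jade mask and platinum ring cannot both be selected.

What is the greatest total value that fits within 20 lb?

3466

Best packing: jade mask + ornate helm + carved horn + amber amulet — 15 lb, 3466 total.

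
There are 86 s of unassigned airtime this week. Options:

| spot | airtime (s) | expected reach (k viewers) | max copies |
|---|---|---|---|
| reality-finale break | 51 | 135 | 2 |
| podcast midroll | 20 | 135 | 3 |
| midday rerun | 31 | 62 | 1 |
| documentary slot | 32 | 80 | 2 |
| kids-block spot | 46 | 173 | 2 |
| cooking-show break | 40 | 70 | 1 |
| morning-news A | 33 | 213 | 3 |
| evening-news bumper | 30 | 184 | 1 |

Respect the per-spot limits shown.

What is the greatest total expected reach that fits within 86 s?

561

Ranking by ratio (expected reach/s): podcast midroll 6.75, morning-news A 6.45, evening-news bumper 6.13.
Filling by ratio: 3×podcast midroll for 405, with 26 s left unused.
Dropping 2×podcast midroll frees 40 s; slotting in 2×morning-news A (66 s) lifts the total to 561 at 86 s.
No other feasible combination exceeds 561.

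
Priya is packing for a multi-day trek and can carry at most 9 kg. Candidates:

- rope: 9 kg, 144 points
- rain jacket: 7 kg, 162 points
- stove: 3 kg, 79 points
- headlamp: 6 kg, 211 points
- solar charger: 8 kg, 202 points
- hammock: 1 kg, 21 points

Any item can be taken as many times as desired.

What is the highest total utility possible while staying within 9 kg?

290

Density check — headlamp 35.17, stove 26.33, solar charger 25.25, rain jacket 23.14 are the best per kg.
Taking stove + headlamp: 9 kg used, 290 in utility.
That's the maximum — no swap from here does better than 290.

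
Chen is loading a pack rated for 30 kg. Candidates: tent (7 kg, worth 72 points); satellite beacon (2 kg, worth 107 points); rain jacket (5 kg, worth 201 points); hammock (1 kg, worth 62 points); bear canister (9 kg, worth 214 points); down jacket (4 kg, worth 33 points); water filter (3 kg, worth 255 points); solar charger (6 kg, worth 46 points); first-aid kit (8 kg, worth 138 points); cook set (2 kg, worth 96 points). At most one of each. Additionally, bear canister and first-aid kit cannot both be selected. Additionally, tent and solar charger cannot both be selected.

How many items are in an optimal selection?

The maximum utility within 30 kg is 1007.
tent + satellite beacon + rain jacket + hammock + bear canister + water filter + cook set hits 1007 at 29 kg.
All optima have 7 items.

7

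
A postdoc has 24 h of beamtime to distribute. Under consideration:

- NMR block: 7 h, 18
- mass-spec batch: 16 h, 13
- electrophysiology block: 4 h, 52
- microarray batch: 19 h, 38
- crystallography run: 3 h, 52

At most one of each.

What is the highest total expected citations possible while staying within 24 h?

122

The ratio ordering already packs tightly: NMR block + electrophysiology block + crystallography run, 14 h, 122.
That's the maximum — no swap from here does better than 122.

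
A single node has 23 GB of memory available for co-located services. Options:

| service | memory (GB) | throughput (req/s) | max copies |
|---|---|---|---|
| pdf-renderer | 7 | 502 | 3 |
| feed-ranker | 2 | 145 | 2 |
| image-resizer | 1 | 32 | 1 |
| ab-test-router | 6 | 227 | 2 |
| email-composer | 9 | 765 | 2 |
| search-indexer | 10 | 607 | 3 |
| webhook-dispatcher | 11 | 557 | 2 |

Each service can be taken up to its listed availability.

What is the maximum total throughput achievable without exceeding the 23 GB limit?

Taking 2×feed-ranker + image-resizer + 2×email-composer: 23 GB used, 1852 in throughput.

1852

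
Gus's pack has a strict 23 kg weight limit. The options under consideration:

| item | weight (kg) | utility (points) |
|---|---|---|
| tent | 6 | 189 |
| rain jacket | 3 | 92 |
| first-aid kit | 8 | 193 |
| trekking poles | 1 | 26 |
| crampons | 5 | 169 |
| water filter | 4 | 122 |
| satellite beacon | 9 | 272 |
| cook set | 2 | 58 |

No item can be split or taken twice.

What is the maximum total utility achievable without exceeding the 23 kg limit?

722

Taking the top-ratio items first gives tent + rain jacket + trekking poles + crampons + water filter + cook set for 656 (21 kg).
Dropping trekking poles and water filter and cook set frees 7 kg; slotting in satellite beacon (9 kg) lifts the total to 722 at 23 kg.
Next best is tent + trekking poles + crampons + satellite beacon + cook set at 714 (23 kg) — short by 8.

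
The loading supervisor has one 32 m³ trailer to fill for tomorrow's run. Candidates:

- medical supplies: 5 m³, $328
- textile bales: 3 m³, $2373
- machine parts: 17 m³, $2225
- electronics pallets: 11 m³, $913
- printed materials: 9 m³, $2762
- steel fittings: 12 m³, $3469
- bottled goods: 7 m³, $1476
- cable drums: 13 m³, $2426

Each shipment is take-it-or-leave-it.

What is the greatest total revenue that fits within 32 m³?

10080

Textile bales + printed materials + steel fittings + bottled goods uses 31 of the 32 m³ and totals 10080.
The spare 1 m³ is too small for any remaining shipment, and no exchange beats 10080.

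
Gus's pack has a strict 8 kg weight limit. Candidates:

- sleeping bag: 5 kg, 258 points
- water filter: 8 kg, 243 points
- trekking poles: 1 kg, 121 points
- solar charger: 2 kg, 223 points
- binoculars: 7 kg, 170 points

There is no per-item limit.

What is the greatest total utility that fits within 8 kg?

8×trekking poles uses 8 of the 8 kg and totals 968.
Nothing else within 8 kg beats 968.

968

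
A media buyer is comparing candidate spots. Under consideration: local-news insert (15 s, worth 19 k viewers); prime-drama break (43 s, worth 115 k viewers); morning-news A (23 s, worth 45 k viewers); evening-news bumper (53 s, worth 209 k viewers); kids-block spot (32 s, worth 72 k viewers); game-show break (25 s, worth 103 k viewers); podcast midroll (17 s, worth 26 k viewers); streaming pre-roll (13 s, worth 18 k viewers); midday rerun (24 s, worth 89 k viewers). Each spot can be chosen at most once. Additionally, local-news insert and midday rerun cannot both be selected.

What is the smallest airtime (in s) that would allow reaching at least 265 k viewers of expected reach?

77

Minimise s subject to total expected reach ≥ 265.
evening-news bumper + midday rerun reaches 298 using 77 s.
No combination under 77 s hits 265.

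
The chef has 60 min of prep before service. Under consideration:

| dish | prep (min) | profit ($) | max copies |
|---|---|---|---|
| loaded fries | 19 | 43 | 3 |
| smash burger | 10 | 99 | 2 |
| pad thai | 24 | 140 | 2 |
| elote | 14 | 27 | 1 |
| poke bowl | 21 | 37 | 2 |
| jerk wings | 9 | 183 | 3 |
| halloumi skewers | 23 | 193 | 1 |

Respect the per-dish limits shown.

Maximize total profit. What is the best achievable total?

Taking the top-ratio dishes first gives 2×smash burger + 3×jerk wings for 747 (47 min).
The 10 min tied up in smash burger is better spent on halloumi skewers — total rises to 841 (60 min).

841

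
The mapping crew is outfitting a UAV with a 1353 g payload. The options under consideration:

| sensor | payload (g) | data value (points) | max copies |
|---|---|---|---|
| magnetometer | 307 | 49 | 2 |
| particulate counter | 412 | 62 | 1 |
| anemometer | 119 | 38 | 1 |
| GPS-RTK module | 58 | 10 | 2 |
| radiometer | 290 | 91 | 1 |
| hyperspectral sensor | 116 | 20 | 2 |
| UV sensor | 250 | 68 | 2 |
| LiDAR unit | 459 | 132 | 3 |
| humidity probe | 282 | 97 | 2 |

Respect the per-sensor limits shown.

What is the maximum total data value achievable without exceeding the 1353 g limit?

417

Greedy by ratio would take anemometer + 2×GPS-RTK module + radiometer + UV sensor + 2×humidity probe: 1339 g used, total 411.
The 485 g tied up in anemometer and 2×GPS-RTK module and UV sensor is better spent on LiDAR unit — total rises to 417 (1313 g).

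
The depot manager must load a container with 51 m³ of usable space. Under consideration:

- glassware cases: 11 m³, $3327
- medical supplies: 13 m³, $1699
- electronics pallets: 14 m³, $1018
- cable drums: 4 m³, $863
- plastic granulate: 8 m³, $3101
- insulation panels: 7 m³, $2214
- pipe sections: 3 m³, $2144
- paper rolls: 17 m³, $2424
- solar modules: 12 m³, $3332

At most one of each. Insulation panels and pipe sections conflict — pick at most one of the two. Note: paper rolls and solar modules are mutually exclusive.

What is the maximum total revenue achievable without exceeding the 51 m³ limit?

Taking glassware cases + medical supplies + cable drums + plastic granulate + pipe sections + solar modules: 51 m³ used, 14466 in revenue.
Runner-up glassware cases + medical supplies + plastic granulate + insulation panels + solar modules tops out at 13673.

14466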